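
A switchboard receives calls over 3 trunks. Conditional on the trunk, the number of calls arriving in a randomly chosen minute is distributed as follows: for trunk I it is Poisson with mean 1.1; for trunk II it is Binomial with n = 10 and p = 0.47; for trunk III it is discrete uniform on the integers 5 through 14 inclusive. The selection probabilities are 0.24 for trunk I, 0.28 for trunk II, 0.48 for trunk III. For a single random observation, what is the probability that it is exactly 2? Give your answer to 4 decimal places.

Conditional on each trunk, P(X = 2): I: 0.201387; II: 0.0618892; III: 0.
By total probability, P(X = 2) = 0.24·0.201387 + 0.28·0.0618892 + 0.48·0 = 0.0656619.

0.0657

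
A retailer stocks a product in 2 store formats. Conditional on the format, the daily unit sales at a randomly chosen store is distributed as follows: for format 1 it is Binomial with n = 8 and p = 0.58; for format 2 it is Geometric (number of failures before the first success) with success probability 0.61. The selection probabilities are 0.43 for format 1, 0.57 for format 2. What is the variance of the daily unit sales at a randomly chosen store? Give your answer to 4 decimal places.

5.3583

Per component, 1: μ=4.64, E[X²]=23.4784; 2: μ=0.639344, E[X²]=1.45687.
E[X] = 0.43·4.64 + 0.57·0.639344 = 2.35963.
E[X²] = 0.43·23.4784 + 0.57·1.45687 = 10.9261.
Var(X) = E[X²] − (E[X])² = 10.9261 − 5.56784 = 5.35829.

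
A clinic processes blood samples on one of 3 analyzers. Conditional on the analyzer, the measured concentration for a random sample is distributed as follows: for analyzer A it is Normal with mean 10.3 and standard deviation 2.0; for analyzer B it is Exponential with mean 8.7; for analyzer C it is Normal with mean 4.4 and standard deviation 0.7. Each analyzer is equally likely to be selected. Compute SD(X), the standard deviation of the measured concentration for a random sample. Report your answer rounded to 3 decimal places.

5.739

Per component, A: μ=10.3, E[X²]=110.09; B: μ=8.7, E[X²]=151.38; C: μ=4.4, E[X²]=19.85.
E[X] = 0.333333·10.3 + 0.333333·8.7 + 0.333333·4.4 = 7.8.
E[X²] = 0.333333·110.09 + 0.333333·151.38 + 0.333333·19.85 = 93.7733.
Var(X) = E[X²] − (E[X])² = 93.7733 − 60.84 = 32.9333.
SD(X) = √32.9333 = 5.73876.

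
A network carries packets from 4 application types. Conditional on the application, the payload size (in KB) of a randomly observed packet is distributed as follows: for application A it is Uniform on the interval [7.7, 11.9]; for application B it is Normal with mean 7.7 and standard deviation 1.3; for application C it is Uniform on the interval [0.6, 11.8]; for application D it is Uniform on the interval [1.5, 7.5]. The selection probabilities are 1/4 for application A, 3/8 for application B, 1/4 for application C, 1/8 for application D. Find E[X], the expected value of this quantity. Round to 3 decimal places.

Component means — A: 9.8; B: 7.7; C: 6.2; D: 4.5.
E[X] = 0.25·9.8 + 0.375·7.7 + 0.25·6.2 + 0.125·4.5 = 7.45.

7.450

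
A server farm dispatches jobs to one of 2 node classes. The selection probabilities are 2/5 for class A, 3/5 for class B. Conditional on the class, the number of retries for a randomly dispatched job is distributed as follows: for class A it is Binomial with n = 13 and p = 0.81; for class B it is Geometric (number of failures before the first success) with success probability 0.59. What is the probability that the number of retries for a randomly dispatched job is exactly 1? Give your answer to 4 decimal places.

0.1451

Conditional on each class, P(X = 1): A: 2.33062e-08; B: 0.2419.
By total probability, P(X = 1) = 0.4·2.33062e-08 + 0.6·0.2419 = 0.14514.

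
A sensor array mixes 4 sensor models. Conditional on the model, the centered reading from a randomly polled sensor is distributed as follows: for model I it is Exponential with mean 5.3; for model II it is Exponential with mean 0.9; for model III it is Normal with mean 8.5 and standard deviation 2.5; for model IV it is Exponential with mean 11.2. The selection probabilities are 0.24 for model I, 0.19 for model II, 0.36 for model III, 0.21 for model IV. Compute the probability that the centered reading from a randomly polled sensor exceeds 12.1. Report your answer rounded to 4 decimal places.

Conditional on each model, P(X > 12.1): I: 0.101976; II: 1.44928e-06; III: 0.0749337; IV: 0.339474.
By total probability, P(X > 12.1) = 0.24·0.101976 + 0.19·1.44928e-06 + 0.36·0.0749337 + 0.21·0.339474 = 0.12274.

0.1227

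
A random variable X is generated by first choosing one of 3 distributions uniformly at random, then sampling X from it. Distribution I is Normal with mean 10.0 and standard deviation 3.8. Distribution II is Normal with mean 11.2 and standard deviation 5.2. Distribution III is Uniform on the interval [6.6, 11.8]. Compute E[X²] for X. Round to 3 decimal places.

117.938

For each component E[X²] = Var + (mean)², giving I: 114.44; II: 152.48; III: 86.8933.
Overall E[X²] = 0.333333·114.44 + 0.333333·152.48 + 0.333333·86.8933 = 117.938.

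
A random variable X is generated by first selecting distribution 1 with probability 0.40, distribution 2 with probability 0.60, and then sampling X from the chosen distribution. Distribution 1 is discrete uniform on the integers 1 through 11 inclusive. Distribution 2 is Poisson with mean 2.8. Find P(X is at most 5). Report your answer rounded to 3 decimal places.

0.743

Conditional on each component, P(X ≤ 5): 1: 0.454545; 2: 0.93489.
By total probability, P(X ≤ 5) = 0.4·0.454545 + 0.6·0.93489 = 0.742752.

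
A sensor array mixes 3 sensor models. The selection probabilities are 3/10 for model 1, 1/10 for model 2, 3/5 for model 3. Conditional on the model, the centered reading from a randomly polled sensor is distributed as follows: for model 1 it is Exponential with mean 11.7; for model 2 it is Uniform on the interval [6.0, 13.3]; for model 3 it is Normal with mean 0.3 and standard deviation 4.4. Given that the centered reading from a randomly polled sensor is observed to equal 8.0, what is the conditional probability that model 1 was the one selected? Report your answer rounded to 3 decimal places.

Likelihoods f(8.0 | ·): 1: 0.0431381; 2: 0.136986; 3: 0.0196085.
Posterior ∝ prior × likelihood. Numerator for 1: 0.3·0.0431381 = 0.0129414.
Normalizing constant: 0.3·0.0431381 + 0.1·0.136986 + 0.6·0.0196085 = 0.0384051.
P(1 | observation) = 0.0129414 / 0.0384051 = 0.336971.

0.337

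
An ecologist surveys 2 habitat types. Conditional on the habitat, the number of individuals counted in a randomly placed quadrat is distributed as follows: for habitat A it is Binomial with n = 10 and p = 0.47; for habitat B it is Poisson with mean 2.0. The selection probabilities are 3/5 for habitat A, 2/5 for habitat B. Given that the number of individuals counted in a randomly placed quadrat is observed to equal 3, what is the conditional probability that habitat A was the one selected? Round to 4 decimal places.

Likelihoods P(X=3 | ·): A: 0.146354; B: 0.180447.
Posterior ∝ prior × likelihood. Numerator for A: 0.6·0.146354 = 0.0878127.
Normalizing constant: 0.6·0.146354 + 0.4·0.180447 = 0.159991.
P(A | observation) = 0.0878127 / 0.159991 = 0.548858.

0.5489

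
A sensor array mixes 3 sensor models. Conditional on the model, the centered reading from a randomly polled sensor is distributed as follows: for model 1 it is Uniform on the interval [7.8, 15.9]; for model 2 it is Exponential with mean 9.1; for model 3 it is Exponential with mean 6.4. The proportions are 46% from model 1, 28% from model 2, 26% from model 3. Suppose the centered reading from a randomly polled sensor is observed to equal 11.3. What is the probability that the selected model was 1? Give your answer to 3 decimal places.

Likelihoods f(11.3 | ·): 1: 0.123457; 2: 0.0317446; 3: 0.0267312.
Posterior ∝ prior × likelihood. Numerator for 1: 0.46·0.123457 = 0.0567901.
Normalizing constant: 0.46·0.123457 + 0.28·0.0317446 + 0.26·0.0267312 = 0.0726287.
P(1 | observation) = 0.0567901 / 0.0726287 = 0.781924.

0.782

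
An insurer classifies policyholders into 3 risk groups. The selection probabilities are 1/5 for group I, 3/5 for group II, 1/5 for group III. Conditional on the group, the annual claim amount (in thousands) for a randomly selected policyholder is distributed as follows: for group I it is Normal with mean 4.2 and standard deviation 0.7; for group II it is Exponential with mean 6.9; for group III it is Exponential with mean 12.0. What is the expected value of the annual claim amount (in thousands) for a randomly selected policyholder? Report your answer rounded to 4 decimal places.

7.3800

Component means — I: 4.2; II: 6.9; III: 12.
E[X] = 0.2·4.2 + 0.6·6.9 + 0.2·12 = 7.38.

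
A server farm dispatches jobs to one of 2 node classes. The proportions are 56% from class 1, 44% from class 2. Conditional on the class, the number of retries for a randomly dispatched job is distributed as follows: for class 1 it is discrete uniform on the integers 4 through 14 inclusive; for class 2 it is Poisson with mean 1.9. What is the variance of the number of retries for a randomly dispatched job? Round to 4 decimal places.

Per component, 1: μ=9, E[X²]=91; 2: μ=1.9, E[X²]=5.51.
E[X] = 0.56·9 + 0.44·1.9 = 5.876.
E[X²] = 0.56·91 + 0.44·5.51 = 53.3844.
Var(X) = E[X²] − (E[X])² = 53.3844 − 34.5274 = 18.857.

18.8570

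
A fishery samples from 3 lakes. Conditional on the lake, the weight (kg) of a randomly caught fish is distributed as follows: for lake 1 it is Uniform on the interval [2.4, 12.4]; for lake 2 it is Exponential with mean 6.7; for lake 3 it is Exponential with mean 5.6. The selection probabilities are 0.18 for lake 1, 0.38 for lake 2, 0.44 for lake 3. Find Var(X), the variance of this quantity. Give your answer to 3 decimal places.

Per component, 1: μ=7.4, E[X²]=63.0933; 2: μ=6.7, E[X²]=89.78; 3: μ=5.6, E[X²]=62.72.
E[X] = 0.18·7.4 + 0.38·6.7 + 0.44·5.6 = 6.342.
E[X²] = 0.18·63.0933 + 0.38·89.78 + 0.44·62.72 = 73.07.
Var(X) = E[X²] − (E[X])² = 73.07 − 40.221 = 32.849.

32.849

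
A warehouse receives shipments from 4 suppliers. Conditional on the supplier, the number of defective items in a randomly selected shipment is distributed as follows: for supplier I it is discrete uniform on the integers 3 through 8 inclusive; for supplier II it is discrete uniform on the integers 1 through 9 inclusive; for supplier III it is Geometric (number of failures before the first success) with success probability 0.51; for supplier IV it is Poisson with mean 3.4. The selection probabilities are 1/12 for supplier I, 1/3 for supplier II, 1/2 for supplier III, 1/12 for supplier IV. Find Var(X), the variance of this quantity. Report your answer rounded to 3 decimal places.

Per component, I: μ=5.5, E[X²]=33.1667; II: μ=5, E[X²]=31.6667; III: μ=0.960784, E[X²]=2.807; IV: μ=3.4, E[X²]=14.96.
E[X] = 0.0833333·5.5 + 0.333333·5 + 0.5·0.960784 + 0.0833333·3.4 = 2.88873.
E[X²] = 0.0833333·33.1667 + 0.333333·31.6667 + 0.5·2.807 + 0.0833333·14.96 = 15.9696.
Var(X) = E[X²] − (E[X])² = 15.9696 − 8.34473 = 7.62487.

7.625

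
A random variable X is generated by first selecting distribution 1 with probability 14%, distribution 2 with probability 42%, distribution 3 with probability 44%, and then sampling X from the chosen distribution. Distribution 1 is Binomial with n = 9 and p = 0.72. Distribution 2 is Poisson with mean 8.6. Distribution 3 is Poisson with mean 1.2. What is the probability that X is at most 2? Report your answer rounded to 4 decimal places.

Conditional on each component, P(X ≤ 2): 1: 0.0027735; 2: 0.00857565; 3: 0.879487.
By total probability, P(X ≤ 2) = 0.14·0.0027735 + 0.42·0.00857565 + 0.44·0.879487 = 0.390964.

0.3910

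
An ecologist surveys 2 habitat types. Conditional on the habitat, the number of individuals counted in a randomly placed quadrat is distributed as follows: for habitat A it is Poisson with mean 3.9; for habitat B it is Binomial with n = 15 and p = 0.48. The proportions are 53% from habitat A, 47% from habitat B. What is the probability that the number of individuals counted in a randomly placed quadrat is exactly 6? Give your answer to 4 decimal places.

0.1324

Conditional on each habitat, P(X = 6): A: 0.0989251; B: 0.170169.
By total probability, P(X = 6) = 0.53·0.0989251 + 0.47·0.170169 = 0.13241.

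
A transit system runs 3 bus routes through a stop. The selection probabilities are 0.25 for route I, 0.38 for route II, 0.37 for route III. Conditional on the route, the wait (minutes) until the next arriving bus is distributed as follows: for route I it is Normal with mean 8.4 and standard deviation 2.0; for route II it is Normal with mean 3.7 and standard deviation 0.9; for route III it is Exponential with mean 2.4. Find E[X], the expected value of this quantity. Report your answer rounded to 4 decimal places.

4.3940

Component means — I: 8.4; II: 3.7; III: 2.4.
E[X] = 0.25·8.4 + 0.38·3.7 + 0.37·2.4 = 4.394.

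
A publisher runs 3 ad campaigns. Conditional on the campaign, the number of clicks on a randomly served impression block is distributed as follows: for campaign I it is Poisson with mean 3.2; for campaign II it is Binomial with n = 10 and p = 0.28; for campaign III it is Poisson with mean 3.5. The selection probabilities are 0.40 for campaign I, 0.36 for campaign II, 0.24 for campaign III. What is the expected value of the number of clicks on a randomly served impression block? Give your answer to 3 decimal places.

3.128

Component means — I: 3.2; II: 2.8; III: 3.5.
E[X] = 0.4·3.2 + 0.36·2.8 + 0.24·3.5 = 3.128.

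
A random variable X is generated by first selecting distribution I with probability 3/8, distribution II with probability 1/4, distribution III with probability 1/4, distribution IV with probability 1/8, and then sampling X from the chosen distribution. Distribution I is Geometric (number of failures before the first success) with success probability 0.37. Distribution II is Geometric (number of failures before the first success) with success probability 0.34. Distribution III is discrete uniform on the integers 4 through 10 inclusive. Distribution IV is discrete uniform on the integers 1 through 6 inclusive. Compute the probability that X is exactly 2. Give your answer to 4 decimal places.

Conditional on each component, P(X = 2): I: 0.146853; II: 0.148104; III: 0; IV: 0.166667.
By total probability, P(X = 2) = 0.375·0.146853 + 0.25·0.148104 + 0.25·0 + 0.125·0.166667 = 0.112929.

0.1129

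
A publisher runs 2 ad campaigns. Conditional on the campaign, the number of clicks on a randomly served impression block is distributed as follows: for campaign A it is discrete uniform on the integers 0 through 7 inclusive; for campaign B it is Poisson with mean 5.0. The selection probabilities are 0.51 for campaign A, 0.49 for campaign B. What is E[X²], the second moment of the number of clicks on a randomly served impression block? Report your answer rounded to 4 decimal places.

23.6250

For each component E[X²] = Var + (mean)², giving A: 17.5; B: 30.
Overall E[X²] = 0.51·17.5 + 0.49·30 = 23.625.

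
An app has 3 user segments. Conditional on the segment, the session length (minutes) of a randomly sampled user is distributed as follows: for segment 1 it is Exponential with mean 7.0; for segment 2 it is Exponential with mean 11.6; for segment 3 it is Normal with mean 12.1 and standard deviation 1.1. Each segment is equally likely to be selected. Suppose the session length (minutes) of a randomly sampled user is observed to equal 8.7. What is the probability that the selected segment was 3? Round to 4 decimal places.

0.0359

Likelihoods f(8.7 | ·): 1: 0.0412227; 2: 0.0407213; 3: 0.0030546.
Posterior ∝ prior × likelihood. Numerator for 3: 0.333333·0.0030546 = 0.0010182.
Normalizing constant: 0.333333·0.0412227 + 0.333333·0.0407213 + 0.333333·0.0030546 = 0.0283328.
P(3 | observation) = 0.0010182 / 0.0283328 = 0.035937.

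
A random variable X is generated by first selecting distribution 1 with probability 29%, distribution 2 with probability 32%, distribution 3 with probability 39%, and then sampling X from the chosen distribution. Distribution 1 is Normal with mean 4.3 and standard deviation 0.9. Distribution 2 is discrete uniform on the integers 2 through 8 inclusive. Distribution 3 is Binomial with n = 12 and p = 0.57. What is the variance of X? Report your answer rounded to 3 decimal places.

Per component, 1: μ=4.3, E[X²]=19.3; 2: μ=5, E[X²]=29; 3: μ=6.84, E[X²]=49.7268.
E[X] = 0.29·4.3 + 0.32·5 + 0.39·6.84 = 5.5146.
E[X²] = 0.29·19.3 + 0.32·29 + 0.39·49.7268 = 34.2705.
Var(X) = E[X²] − (E[X])² = 34.2705 − 30.4108 = 3.85964.

3.860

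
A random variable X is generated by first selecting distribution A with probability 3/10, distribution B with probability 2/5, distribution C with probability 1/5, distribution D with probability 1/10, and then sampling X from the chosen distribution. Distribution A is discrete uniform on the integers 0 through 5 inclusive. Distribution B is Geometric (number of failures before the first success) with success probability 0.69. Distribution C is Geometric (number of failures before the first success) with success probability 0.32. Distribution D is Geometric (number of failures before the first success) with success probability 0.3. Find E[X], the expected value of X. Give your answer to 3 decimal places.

Component means — A: 2.5; B: 0.449275; C: 2.125; D: 2.33333.
E[X] = 0.3·2.5 + 0.4·0.449275 + 0.2·2.125 + 0.1·2.33333 = 1.58804.

1.588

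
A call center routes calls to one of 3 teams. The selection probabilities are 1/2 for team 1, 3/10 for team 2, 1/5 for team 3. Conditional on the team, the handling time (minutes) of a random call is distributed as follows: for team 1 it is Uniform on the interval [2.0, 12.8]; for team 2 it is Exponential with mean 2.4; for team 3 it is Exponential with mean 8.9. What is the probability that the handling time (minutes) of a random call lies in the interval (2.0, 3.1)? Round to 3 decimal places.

0.117

Conditional on each team, P(2.0 < X < 3.1): 1: 0.101852; 2: 0.159786; 3: 0.0928638.
By total probability, P(2.0 < X < 3.1) = 0.5·0.101852 + 0.3·0.159786 + 0.2·0.0928638 = 0.117434.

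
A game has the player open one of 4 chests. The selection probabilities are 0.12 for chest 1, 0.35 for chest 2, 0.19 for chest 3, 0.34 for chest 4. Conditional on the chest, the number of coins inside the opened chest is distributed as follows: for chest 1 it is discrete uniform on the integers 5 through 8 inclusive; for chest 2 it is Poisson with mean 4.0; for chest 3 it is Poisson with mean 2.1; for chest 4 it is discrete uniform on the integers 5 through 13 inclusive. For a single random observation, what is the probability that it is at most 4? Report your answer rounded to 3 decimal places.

Conditional on each chest, P(X ≤ 4): 1: 0; 2: 0.628837; 3: 0.937874; 4: 0.
By total probability, P(X ≤ 4) = 0.12·0 + 0.35·0.628837 + 0.19·0.937874 + 0.34·0 = 0.398289.

0.398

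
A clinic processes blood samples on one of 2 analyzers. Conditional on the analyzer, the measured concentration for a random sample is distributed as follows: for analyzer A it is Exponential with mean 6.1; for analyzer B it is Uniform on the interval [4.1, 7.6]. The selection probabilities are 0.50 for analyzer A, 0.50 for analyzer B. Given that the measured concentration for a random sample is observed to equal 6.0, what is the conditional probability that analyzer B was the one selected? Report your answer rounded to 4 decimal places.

0.8233

Likelihoods f(6.0 | ·): A: 0.0613049; B: 0.285714.
Posterior ∝ prior × likelihood. Numerator for B: 0.5·0.285714 = 0.142857.
Normalizing constant: 0.5·0.0613049 + 0.5·0.285714 = 0.17351.
P(B | observation) = 0.142857 / 0.17351 = 0.823339.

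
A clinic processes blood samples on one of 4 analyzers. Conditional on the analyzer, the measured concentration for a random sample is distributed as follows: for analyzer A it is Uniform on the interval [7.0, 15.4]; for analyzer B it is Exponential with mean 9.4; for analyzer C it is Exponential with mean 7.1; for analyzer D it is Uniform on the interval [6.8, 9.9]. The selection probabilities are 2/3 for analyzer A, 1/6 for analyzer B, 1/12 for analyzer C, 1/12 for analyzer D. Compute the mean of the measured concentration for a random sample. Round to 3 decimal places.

Component means — A: 11.2; B: 9.4; C: 7.1; D: 8.35.
E[X] = 0.666667·11.2 + 0.166667·9.4 + 0.0833333·7.1 + 0.0833333·8.35 = 10.3208.

10.321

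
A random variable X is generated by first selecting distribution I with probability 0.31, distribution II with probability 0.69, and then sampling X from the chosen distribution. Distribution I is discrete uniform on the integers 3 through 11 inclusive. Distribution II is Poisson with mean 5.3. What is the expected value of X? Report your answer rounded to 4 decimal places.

Component means — I: 7; II: 5.3.
E[X] = 0.31·7 + 0.69·5.3 = 5.827.

5.8270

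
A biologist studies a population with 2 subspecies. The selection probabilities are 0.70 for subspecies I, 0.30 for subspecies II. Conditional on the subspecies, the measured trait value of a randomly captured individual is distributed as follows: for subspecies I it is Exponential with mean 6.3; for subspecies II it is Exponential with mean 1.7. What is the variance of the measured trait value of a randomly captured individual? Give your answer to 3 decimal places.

33.094

Per component, I: μ=6.3, E[X²]=79.38; II: μ=1.7, E[X²]=5.78.
E[X] = 0.7·6.3 + 0.3·1.7 = 4.92.
E[X²] = 0.7·79.38 + 0.3·5.78 = 57.3.
Var(X) = E[X²] − (E[X])² = 57.3 − 24.2064 = 33.0936.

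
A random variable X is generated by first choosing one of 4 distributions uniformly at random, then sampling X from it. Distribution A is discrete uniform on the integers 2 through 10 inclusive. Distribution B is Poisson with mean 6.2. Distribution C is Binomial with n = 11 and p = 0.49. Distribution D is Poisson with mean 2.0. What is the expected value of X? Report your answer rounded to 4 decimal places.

Component means — A: 6; B: 6.2; C: 5.39; D: 2.
E[X] = 0.25·6 + 0.25·6.2 + 0.25·5.39 + 0.25·2 = 4.8975.

4.8975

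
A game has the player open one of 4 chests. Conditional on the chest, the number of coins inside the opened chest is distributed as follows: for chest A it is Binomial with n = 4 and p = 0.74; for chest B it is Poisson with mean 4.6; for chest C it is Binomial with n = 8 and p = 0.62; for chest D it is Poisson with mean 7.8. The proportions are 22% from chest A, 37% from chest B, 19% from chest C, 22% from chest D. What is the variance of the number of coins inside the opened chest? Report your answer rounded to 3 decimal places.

Per component, A: μ=2.96, E[X²]=9.5312; B: μ=4.6, E[X²]=25.76; C: μ=4.96, E[X²]=26.4864; D: μ=7.8, E[X²]=68.64.
E[X] = 0.22·2.96 + 0.37·4.6 + 0.19·4.96 + 0.22·7.8 = 5.0116.
E[X²] = 0.22·9.5312 + 0.37·25.76 + 0.19·26.4864 + 0.22·68.64 = 31.7613.
Var(X) = E[X²] − (E[X])² = 31.7613 − 25.1161 = 6.64515.

6.645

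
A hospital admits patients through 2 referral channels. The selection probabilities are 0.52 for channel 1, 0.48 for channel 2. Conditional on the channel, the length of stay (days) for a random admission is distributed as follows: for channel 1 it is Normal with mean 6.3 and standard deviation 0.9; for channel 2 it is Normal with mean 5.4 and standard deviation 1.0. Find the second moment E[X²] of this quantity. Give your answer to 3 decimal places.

35.537

For each component E[X²] = Var + (mean)², giving 1: 40.5; 2: 30.16.
Overall E[X²] = 0.52·40.5 + 0.48·30.16 = 35.5368.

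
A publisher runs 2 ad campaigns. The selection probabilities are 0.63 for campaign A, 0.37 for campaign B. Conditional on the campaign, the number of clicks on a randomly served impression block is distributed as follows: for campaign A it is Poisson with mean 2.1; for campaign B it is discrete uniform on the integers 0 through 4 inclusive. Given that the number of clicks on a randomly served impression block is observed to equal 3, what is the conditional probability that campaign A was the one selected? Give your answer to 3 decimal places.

Likelihoods P(X=3 | ·): A: 0.189011; B: 0.2.
Posterior ∝ prior × likelihood. Numerator for A: 0.63·0.189011 = 0.119077.
Normalizing constant: 0.63·0.189011 + 0.37·0.2 = 0.193077.
P(A | observation) = 0.119077 / 0.193077 = 0.616734.

0.617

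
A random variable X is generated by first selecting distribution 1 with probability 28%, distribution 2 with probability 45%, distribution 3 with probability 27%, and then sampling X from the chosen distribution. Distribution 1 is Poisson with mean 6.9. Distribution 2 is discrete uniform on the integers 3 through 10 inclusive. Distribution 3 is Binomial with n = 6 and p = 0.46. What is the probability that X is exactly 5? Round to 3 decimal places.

0.111

Conditional on each component, P(X = 5): 1: 0.131351; 2: 0.125; 3: 0.066732.
By total probability, P(X = 5) = 0.28·0.131351 + 0.45·0.125 + 0.27·0.066732 = 0.111046.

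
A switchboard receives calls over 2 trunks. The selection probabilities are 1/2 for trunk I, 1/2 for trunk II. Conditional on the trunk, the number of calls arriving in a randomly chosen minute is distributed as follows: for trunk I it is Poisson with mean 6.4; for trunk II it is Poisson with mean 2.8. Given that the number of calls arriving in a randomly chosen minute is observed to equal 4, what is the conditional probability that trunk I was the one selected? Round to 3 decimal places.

0.427

Likelihoods P(X=4 | ·): I: 0.116151; II: 0.155739.
Posterior ∝ prior × likelihood. Numerator for I: 0.5·0.116151 = 0.0580756.
Normalizing constant: 0.5·0.116151 + 0.5·0.155739 = 0.135945.
P(I | observation) = 0.0580756 / 0.135945 = 0.4272.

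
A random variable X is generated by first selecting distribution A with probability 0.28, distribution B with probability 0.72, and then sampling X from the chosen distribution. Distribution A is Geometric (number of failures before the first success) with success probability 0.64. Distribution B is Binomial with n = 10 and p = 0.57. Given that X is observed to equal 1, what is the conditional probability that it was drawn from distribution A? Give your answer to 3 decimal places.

Likelihoods P(X=1 | ·): A: 0.2304; B: 0.00286478.
Posterior ∝ prior × likelihood. Numerator for A: 0.28·0.2304 = 0.064512.
Normalizing constant: 0.28·0.2304 + 0.72·0.00286478 = 0.0665746.
P(A | observation) = 0.064512 / 0.0665746 = 0.969018.

0.969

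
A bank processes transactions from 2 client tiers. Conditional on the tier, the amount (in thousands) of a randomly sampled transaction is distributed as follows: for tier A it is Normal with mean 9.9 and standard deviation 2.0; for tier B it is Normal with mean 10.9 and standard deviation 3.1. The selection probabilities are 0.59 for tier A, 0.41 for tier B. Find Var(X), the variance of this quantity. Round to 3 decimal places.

6.542

Per component, A: μ=9.9, E[X²]=102.01; B: μ=10.9, E[X²]=128.42.
E[X] = 0.59·9.9 + 0.41·10.9 = 10.31.
E[X²] = 0.59·102.01 + 0.41·128.42 = 112.838.
Var(X) = E[X²] − (E[X])² = 112.838 − 106.296 = 6.542.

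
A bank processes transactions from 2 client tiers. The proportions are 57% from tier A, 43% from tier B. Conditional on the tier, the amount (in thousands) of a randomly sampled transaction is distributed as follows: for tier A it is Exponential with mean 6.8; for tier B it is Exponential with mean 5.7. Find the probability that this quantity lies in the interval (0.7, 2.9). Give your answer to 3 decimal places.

Conditional on each tier, P(0.7 < X < 2.9): A: 0.249371; B: 0.283201.
By total probability, P(0.7 < X < 2.9) = 0.57·0.249371 + 0.43·0.283201 = 0.263918.

0.264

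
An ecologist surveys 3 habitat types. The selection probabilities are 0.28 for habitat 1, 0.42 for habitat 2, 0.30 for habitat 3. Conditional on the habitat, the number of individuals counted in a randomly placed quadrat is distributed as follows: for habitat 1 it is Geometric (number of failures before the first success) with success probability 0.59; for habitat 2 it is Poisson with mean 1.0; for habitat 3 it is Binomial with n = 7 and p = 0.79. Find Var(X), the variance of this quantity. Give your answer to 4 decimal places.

Per component, 1: μ=0.694915, E[X²]=1.66073; 2: μ=1, E[X²]=2; 3: μ=5.53, E[X²]=31.7422.
E[X] = 0.28·0.694915 + 0.42·1 + 0.3·5.53 = 2.27358.
E[X²] = 0.28·1.66073 + 0.42·2 + 0.3·31.7422 = 10.8277.
Var(X) = E[X²] − (E[X])² = 10.8277 − 5.16915 = 5.65852.

5.6585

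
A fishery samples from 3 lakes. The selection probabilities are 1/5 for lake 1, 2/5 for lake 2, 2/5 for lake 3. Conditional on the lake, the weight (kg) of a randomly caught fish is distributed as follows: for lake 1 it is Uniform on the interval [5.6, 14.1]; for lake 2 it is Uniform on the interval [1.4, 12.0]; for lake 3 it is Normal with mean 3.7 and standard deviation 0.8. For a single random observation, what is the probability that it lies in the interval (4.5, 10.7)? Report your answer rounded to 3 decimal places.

0.417

Conditional on each lake, P(4.5 < X < 10.7): 1: 0.6; 2: 0.584906; 3: 0.158655.
By total probability, P(4.5 < X < 10.7) = 0.2·0.6 + 0.4·0.584906 + 0.4·0.158655 = 0.417424.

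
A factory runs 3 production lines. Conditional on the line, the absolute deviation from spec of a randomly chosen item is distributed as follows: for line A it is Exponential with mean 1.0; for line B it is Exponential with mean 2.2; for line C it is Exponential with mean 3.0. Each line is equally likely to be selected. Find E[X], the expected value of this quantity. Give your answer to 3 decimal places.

Component means — A: 1; B: 2.2; C: 3.
E[X] = 0.333333·1 + 0.333333·2.2 + 0.333333·3 = 2.06667.

2.067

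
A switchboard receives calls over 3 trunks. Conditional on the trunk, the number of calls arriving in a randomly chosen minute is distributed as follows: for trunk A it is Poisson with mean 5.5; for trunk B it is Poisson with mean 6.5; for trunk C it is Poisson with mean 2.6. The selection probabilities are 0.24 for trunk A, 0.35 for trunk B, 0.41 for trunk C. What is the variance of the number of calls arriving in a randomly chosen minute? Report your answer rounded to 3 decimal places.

Per component, A: μ=5.5, E[X²]=35.75; B: μ=6.5, E[X²]=48.75; C: μ=2.6, E[X²]=9.36.
E[X] = 0.24·5.5 + 0.35·6.5 + 0.41·2.6 = 4.661.
E[X²] = 0.24·35.75 + 0.35·48.75 + 0.41·9.36 = 29.4801.
Var(X) = E[X²] − (E[X])² = 29.4801 − 21.7249 = 7.75518.

7.755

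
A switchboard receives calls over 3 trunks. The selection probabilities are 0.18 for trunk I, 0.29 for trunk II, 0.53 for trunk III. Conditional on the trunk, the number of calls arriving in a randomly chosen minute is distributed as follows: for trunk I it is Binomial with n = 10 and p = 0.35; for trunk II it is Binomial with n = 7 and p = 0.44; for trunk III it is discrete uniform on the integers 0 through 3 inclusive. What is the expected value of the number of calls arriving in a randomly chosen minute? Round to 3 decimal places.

2.318

Component means — I: 3.5; II: 3.08; III: 1.5.
E[X] = 0.18·3.5 + 0.29·3.08 + 0.53·1.5 = 2.3182.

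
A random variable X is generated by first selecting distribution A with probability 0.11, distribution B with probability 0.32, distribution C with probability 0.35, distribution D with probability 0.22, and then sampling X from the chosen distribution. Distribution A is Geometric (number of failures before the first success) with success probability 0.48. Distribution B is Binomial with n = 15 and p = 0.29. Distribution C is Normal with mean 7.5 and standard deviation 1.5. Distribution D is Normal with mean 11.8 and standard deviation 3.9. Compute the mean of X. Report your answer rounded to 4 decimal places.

Component means — A: 1.08333; B: 4.35; C: 7.5; D: 11.8.
E[X] = 0.11·1.08333 + 0.32·4.35 + 0.35·7.5 + 0.22·11.8 = 6.73217.

6.7322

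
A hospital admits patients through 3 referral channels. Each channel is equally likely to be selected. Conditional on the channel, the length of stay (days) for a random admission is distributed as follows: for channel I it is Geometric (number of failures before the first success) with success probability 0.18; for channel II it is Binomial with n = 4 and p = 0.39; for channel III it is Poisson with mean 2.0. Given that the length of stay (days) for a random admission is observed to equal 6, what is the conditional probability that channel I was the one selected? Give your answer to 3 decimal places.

0.820

Likelihoods P(X=6 | ·): I: 0.0547212; II: 0; III: 0.0120298.
Posterior ∝ prior × likelihood. Numerator for I: 0.333333·0.0547212 = 0.0182404.
Normalizing constant: 0.333333·0.0547212 + 0.333333·0 + 0.333333·0.0120298 = 0.0222503.
P(I | observation) = 0.0182404 / 0.0222503 = 0.819781.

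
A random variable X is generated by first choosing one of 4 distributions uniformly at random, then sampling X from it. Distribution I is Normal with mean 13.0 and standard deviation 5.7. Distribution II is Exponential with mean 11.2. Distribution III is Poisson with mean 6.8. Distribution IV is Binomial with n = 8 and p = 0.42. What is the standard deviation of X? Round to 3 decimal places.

Per component, I: μ=13, E[X²]=201.49; II: μ=11.2, E[X²]=250.88; III: μ=6.8, E[X²]=53.04; IV: μ=3.36, E[X²]=13.2384.
E[X] = 0.25·13 + 0.25·11.2 + 0.25·6.8 + 0.25·3.36 = 8.59.
E[X²] = 0.25·201.49 + 0.25·250.88 + 0.25·53.04 + 0.25·13.2384 = 129.662.
Var(X) = E[X²] − (E[X])² = 129.662 − 73.7881 = 55.874.
SD(X) = √55.874 = 7.47489.

7.475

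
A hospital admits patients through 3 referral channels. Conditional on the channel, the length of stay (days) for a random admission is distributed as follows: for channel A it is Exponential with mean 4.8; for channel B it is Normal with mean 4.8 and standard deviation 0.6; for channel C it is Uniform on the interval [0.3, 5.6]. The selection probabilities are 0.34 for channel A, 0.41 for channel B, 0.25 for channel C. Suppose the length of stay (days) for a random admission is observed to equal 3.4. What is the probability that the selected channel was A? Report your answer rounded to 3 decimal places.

0.349

Likelihoods f(3.4 | ·): A: 0.102597; B: 0.0437031; C: 0.188679.
Posterior ∝ prior × likelihood. Numerator for A: 0.34·0.102597 = 0.0348829.
Normalizing constant: 0.34·0.102597 + 0.41·0.0437031 + 0.25·0.188679 = 0.099971.
P(A | observation) = 0.0348829 / 0.099971 = 0.34893.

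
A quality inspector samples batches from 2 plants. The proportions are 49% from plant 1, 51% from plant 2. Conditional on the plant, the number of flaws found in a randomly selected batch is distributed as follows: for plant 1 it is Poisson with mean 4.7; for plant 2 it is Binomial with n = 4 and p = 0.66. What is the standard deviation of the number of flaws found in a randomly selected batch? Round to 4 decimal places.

Per component, 1: μ=4.7, E[X²]=26.79; 2: μ=2.64, E[X²]=7.8672.
E[X] = 0.49·4.7 + 0.51·2.64 = 3.6494.
E[X²] = 0.49·26.79 + 0.51·7.8672 = 17.1394.
Var(X) = E[X²] − (E[X])² = 17.1394 − 13.3181 = 3.82125.
SD(X) = √3.82125 = 1.9548.

1.9548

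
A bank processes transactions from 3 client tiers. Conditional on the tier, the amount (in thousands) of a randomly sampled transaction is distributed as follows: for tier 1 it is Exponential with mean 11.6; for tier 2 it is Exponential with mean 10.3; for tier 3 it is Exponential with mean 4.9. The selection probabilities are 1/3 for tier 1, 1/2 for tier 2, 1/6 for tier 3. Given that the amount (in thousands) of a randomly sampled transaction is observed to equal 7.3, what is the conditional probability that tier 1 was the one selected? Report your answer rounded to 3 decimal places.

Likelihoods f(7.3 | ·): 1: 0.0459448; 2: 0.0477927; 3: 0.0460038.
Posterior ∝ prior × likelihood. Numerator for 1: 0.333333·0.0459448 = 0.0153149.
Normalizing constant: 0.333333·0.0459448 + 0.5·0.0477927 + 0.166667·0.0460038 = 0.0468786.
P(1 | observation) = 0.0153149 / 0.0468786 = 0.326693.

0.327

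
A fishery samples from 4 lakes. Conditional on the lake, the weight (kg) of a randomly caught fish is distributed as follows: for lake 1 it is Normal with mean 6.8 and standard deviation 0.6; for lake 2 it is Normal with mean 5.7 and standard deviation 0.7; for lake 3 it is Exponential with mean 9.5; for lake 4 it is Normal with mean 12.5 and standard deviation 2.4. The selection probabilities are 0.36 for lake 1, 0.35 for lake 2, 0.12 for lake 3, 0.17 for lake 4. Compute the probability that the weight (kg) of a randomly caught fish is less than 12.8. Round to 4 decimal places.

Conditional on each lake, P(X < 12.8): 1: 1; 2: 1; 3: 0.740077; 4: 0.549738.
By total probability, P(X < 12.8) = 0.36·1 + 0.35·1 + 0.12·0.740077 + 0.17·0.549738 = 0.892265.

0.8923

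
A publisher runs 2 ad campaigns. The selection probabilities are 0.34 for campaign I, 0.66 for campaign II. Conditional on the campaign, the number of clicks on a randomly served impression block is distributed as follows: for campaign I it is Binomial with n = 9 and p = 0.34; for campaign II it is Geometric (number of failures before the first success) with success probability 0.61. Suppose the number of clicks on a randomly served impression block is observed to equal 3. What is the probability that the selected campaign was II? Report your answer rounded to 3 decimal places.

0.205

Likelihoods P(X=3 | ·): I: 0.272885; II: 0.0361846.
Posterior ∝ prior × likelihood. Numerator for II: 0.66·0.0361846 = 0.0238818.
Normalizing constant: 0.34·0.272885 + 0.66·0.0361846 = 0.116663.
P(II | observation) = 0.0238818 / 0.116663 = 0.204708.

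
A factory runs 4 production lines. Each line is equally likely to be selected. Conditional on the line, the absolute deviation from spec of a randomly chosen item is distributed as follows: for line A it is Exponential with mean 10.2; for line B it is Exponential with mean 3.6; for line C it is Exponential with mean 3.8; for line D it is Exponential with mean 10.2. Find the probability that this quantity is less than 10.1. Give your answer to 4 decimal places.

0.7816

Conditional on each line, P(X < 10.1): A: 0.628496; B: 0.939527; C: 0.929904; D: 0.628496.
By total probability, P(X < 10.1) = 0.25·0.628496 + 0.25·0.939527 + 0.25·0.929904 + 0.25·0.628496 = 0.781606.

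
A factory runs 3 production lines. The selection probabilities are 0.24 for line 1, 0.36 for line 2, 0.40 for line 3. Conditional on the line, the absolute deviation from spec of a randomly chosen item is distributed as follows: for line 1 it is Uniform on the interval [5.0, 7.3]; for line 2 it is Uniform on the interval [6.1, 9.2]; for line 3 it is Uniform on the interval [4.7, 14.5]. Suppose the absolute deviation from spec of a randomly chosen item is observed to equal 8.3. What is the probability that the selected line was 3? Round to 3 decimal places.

Likelihoods f(8.3 | ·): 1: 0; 2: 0.322581; 3: 0.102041.
Posterior ∝ prior × likelihood. Numerator for 3: 0.4·0.102041 = 0.0408163.
Normalizing constant: 0.24·0 + 0.36·0.322581 + 0.4·0.102041 = 0.156945.
P(3 | observation) = 0.0408163 / 0.156945 = 0.260067.

0.260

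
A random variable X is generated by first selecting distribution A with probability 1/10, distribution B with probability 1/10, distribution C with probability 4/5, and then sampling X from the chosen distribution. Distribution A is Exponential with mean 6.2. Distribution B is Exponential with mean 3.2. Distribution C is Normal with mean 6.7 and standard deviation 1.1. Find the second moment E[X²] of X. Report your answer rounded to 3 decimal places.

46.616

For each component E[X²] = Var + (mean)², giving A: 76.88; B: 20.48; C: 46.1.
Overall E[X²] = 0.1·76.88 + 0.1·20.48 + 0.8·46.1 = 46.616.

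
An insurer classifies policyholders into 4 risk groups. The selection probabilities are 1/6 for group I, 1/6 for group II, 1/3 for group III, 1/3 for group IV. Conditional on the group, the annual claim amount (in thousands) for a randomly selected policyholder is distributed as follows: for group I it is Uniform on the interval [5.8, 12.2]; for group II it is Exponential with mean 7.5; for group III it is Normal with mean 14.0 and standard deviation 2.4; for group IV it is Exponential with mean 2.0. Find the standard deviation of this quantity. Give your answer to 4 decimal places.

6.1154

Per component, I: μ=9, E[X²]=84.4133; II: μ=7.5, E[X²]=112.5; III: μ=14, E[X²]=201.76; IV: μ=2, E[X²]=8.
E[X] = 0.166667·9 + 0.166667·7.5 + 0.333333·14 + 0.333333·2 = 8.08333.
E[X²] = 0.166667·84.4133 + 0.166667·112.5 + 0.333333·201.76 + 0.333333·8 = 102.739.
Var(X) = E[X²] − (E[X])² = 102.739 − 65.3403 = 37.3986.
SD(X) = √37.3986 = 6.11544.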